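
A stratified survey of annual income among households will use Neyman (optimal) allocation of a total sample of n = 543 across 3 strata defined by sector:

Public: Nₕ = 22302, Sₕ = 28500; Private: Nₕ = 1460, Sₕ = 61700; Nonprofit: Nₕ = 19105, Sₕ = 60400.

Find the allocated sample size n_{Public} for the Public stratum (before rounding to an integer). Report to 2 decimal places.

183.62

Neyman allocation: nₕ = n·NₕSₕ / Σⱼ NⱼSⱼ.
Σ NⱼSⱼ = 22302·28500 + 1460·61700 + 19105·60400 = 1.879631 × 10^9.
n_{Public} = 543·22302·28500 / (1.879631 × 10^9) = 183.62.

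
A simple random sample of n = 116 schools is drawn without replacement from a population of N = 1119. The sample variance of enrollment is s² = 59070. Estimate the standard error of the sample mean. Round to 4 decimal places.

Under SRS without replacement, Var(ȳ) = (1 − f)·s²/n with f = n/N = 116/1119 = 0.10366399.
Var(ȳ) = (1 − 0.10366399)·59070/116 = 0.89633601·509.22414 = 456.43593.
SE(ȳ) = √(456.43593) = 21.3644.

21.3644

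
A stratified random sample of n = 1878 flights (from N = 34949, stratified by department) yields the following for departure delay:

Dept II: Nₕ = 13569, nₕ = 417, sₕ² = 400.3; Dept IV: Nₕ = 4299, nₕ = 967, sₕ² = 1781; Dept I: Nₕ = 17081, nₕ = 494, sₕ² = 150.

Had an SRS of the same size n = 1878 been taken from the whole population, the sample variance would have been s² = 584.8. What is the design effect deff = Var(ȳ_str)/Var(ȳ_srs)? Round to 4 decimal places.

0.7883

Var(ȳ_str) = Σ Wₕ²(1−fₕ)sₕ²/nₕ with Wₕ = Nₕ/34949:
  Dept II: (13569/34949)²·(1−417/13569)·400.3/417 = 0.14025543
  Dept IV: (4299/34949)²·(1−967/4299)·1781/967 = 0.021599335
  Dept I: (17081/34949)²·(1−494/17081)·150/494 = 0.07043296
  → Var(ȳ_str) = 0.23228773.
Var(ȳ_srs) = (1 − 1878/34949)·584.8/1878 = 0.29466215.
deff = 0.23228773 / 0.29466215 = 0.7883.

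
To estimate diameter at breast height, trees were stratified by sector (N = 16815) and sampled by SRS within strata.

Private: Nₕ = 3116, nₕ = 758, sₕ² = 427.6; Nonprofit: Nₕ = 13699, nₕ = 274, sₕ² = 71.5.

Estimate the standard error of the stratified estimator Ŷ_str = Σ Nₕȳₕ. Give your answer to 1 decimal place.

7220.5

Var(Ŷ_str) = Σₕ Nₕ²(1 − fₕ)sₕ²/nₕ.
Private: 3116²·(1 − 758/3116)·427.6/758 = 4.1448588 × 10^6.
Nonprofit: 13699²·(1 − 274/13699)·71.5/274 = 4.7990872 × 10^7.
Sum = 5.2135731 × 10^7.
SE = √(5.2135731 × 10^7) = 7220.5.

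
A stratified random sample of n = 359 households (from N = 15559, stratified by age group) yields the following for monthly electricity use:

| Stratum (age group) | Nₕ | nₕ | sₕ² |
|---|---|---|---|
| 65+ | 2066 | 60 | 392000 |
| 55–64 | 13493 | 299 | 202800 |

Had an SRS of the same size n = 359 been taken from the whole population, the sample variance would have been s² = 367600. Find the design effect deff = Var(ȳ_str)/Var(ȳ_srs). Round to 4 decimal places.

Var(ȳ_str) = Σ Wₕ²(1−fₕ)sₕ²/nₕ with Wₕ = Nₕ/15559:
  65+: (2066/15559)²·(1−60/2066)·392000/60 = 111.84915
  55–64: (13493/15559)²·(1−299/13493)·202800/299 = 498.79076
  → Var(ȳ_str) = 610.63991.
Var(ȳ_srs) = (1 − 359/15559)·367600/359 = 1000.3292.
deff = 610.63991 / 1000.3292 = 0.6104.

0.6104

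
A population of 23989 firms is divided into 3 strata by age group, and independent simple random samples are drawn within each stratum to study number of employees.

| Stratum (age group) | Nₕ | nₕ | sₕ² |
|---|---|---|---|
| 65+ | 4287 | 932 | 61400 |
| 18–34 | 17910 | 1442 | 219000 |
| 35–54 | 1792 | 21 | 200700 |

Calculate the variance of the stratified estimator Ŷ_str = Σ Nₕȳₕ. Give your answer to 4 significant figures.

Var(Ŷ_str) = Σₕ Nₕ²(1 − fₕ)sₕ²/nₕ.
65+: 4287²·(1 − 932/4287)·61400/932 = 9.4754199 × 10^8.
18–34: 17910²·(1 − 1442/17910)·219000/1442 = 4.4793531 × 10^10.
35–54: 1792²·(1 − 21/1792)·200700/21 = 3.0330854 × 10^10.
Sum = 7.6071927 × 10^10.

7.607 × 10^10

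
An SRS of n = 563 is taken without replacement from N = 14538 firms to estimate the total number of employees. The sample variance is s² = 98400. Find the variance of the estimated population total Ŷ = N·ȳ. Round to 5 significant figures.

Var(Ŷ) = N²·Var(ȳ) = N²·(1 − n/N)·s²/n.
f = 563/14538 = 0.03872610; Var(ȳ) = 0.96127390·98400/563 = 168.00951.
Var(Ŷ) = 14538² · 168.00951 = 3.5509389 × 10^10.

3.5509 × 10^10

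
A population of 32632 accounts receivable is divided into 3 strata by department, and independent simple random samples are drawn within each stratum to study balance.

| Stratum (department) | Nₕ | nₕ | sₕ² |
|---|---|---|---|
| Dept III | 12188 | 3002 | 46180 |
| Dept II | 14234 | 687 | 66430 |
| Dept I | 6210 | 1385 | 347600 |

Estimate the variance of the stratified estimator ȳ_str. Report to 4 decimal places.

26.1896

Var(ȳ_str) = Σₕ Wₕ²(1 − fₕ)sₕ²/nₕ with Wₕ = Nₕ/N, N = 32632.
Dept III: Wₕ = 0.37349841; term = 0.37349841²·(1 − 0.24630784)·46180/3002 = 1.61739.
Dept II: Wₕ = 0.43619760; term = 0.43619760²·(1 − 0.04826472)·66430/687 = 17.510164.
Dept I: Wₕ = 0.19030400; term = 0.19030400²·(1 − 0.22302738)·347600/1385 = 7.062062.
Sum = 26.189616.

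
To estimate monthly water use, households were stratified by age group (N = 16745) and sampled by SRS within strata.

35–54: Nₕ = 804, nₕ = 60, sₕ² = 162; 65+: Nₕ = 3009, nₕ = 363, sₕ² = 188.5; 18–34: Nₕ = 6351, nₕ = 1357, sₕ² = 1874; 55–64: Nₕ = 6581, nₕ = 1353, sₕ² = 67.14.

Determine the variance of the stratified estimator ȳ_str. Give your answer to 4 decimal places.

0.1828

Var(ȳ_str) = Σₕ Wₕ²(1 − fₕ)sₕ²/nₕ with Wₕ = Nₕ/N, N = 16745.
35–54: Wₕ = 0.04801433; term = 0.04801433²·(1 − 0.07462687)·162/60 = 0.0057599995.
65+: Wₕ = 0.17969543; term = 0.17969543²·(1 − 0.12063809)·188.5/363 = 0.014745057.
18–34: Wₕ = 0.37927740; term = 0.37927740²·(1 − 0.21366714)·1874/1357 = 0.15621045.
55–64: Wₕ = 0.39301284; term = 0.39301284²·(1 − 0.20559186)·67.14/1353 = 0.0060889261.
Sum = 0.18280443.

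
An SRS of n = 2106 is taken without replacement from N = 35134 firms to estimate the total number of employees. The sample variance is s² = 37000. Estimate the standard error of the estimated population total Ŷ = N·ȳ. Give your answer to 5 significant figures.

142780

Var(Ŷ) = N²·Var(ȳ) = N²·(1 − n/N)·s²/n.
f = 2106/35134 = 0.05994194; Var(ȳ) = 0.94005806·37000/2106 = 16.51574.
Var(Ŷ) = 35134² · 16.51574 = 2.0386996 × 10^10.
SE(Ŷ) = √(2.0386996 × 10^10) = 142780.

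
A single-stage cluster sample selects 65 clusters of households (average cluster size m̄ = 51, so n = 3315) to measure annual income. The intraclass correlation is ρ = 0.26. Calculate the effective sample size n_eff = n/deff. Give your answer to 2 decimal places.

deff = 1 + (51 − 1)·0.26 = 1 + 13 = 14.
n_eff = 3315 / 14 = 236.79.

236.79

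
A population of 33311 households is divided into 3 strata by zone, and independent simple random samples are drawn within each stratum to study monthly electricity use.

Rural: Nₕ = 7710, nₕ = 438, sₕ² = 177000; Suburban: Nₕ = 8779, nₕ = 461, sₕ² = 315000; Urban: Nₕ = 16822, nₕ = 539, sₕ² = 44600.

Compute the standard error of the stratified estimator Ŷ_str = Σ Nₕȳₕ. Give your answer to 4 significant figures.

308600

Var(Ŷ_str) = Σₕ Nₕ²(1 − fₕ)sₕ²/nₕ.
Rural: 7710²·(1 − 438/7710)·177000/438 = 2.2657261 × 10^10.
Suburban: 8779²·(1 − 461/8779)·315000/461 = 4.9896903 × 10^10.
Urban: 16822²·(1 − 539/16822)·44600/539 = 2.2665126 × 10^10.
Sum = 9.521929 × 10^10.
SE = √(9.521929 × 10^10) = 308600.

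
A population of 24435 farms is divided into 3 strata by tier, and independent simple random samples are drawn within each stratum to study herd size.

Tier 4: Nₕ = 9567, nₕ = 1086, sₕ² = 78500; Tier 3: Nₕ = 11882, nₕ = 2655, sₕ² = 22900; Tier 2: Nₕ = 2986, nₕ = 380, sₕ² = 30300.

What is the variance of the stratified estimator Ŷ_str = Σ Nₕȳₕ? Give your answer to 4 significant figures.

Var(Ŷ_str) = Σₕ Nₕ²(1 − fₕ)sₕ²/nₕ.
Tier 4: 9567²·(1 − 1086/9567)·78500/1086 = 5.8649278 × 10^9.
Tier 3: 11882²·(1 − 2655/11882)·22900/2655 = 9.4562953 × 10^8.
Tier 2: 2986²·(1 − 380/2986)·30300/380 = 6.2047351 × 10^8.
Sum = 7.4310308 × 10^9.

7.431 × 10^9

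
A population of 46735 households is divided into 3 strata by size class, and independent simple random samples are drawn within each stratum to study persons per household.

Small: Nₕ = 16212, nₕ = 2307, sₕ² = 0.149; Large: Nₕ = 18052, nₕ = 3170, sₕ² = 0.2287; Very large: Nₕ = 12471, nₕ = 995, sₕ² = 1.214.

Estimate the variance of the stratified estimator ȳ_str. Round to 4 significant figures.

Var(ȳ_str) = Σₕ Wₕ²(1 − fₕ)sₕ²/nₕ with Wₕ = Nₕ/N, N = 46735.
Small: Wₕ = 0.34689205; term = 0.34689205²·(1 − 0.14230200)·0.149/2307 = 6.6659456 × 10^-6.
Large: Wₕ = 0.38626297; term = 0.38626297²·(1 − 0.17560381)·0.2287/3170 = 8.8737877 × 10^-6.
Very large: Wₕ = 0.26684498; term = 0.26684498²·(1 − 0.07978510)·1.214/995 = 7.994714 × 10^-5.
Sum = 9.5486873 × 10^-5.

9.549 × 10^-5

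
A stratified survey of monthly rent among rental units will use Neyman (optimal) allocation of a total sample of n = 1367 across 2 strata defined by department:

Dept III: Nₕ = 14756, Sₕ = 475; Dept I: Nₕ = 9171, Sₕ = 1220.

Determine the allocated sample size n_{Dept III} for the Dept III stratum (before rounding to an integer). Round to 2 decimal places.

Neyman allocation: nₕ = n·NₕSₕ / Σⱼ NⱼSⱼ.
Σ NⱼSⱼ = 14756·475 + 9171·1220 = 1.819772 × 10^7.
n_{Dept III} = 1367·14756·475 / (1.819772 × 10^7) = 526.52.

526.52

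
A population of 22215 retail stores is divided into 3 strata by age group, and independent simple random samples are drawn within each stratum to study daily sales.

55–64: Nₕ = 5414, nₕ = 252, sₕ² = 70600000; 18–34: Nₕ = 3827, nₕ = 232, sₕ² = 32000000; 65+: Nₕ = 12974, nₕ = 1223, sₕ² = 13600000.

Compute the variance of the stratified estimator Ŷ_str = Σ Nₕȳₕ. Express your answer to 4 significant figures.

Var(Ŷ_str) = Σₕ Nₕ²(1 − fₕ)sₕ²/nₕ.
55–64: 5414²·(1 − 252/5414)·70600000/252 = 7.8296151 × 10^12.
18–34: 3827²·(1 − 232/3827)·32000000/232 = 1.8976641 × 10^12.
65+: 12974²·(1 − 1223/12974)·13600000/1223 = 1.695357 × 10^12.
Sum = 1.1422636 × 10^13.

1.142 × 10^13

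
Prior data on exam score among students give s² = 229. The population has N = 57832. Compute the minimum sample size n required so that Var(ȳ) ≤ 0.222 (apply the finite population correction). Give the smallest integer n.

1014

Without fpc, n₀ = s²/D = 229/0.222 = 1031.5315.
With fpc, (1 − n/N)·s²/n ≤ D requires n ≥ n₀/(1 + n₀/N) = 1031.5315/(1 + 1031.5315/57832) = 1013.4548.
Rounding up, n = 1014.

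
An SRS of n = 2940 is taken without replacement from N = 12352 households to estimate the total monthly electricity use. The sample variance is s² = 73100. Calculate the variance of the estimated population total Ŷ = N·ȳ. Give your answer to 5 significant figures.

2.8906 × 10^9

Var(Ŷ) = N²·Var(ȳ) = N²·(1 − n/N)·s²/n.
f = 2940/12352 = 0.23801813; Var(ȳ) = 0.76198187·73100/2940 = 18.945876.
Var(Ŷ) = 12352² · 18.945876 = 2.8906084 × 10^9.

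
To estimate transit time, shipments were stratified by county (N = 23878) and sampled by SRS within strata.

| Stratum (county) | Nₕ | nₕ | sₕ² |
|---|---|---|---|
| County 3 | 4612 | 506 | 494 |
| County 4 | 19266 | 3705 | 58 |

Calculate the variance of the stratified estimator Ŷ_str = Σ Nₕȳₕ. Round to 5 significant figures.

Var(Ŷ_str) = Σₕ Nₕ²(1 − fₕ)sₕ²/nₕ.
County 3: 4612²·(1 − 506/4612)·494/506 = 1.8487776 × 10^7.
County 4: 19266²·(1 − 3705/19266)·58/3705 = 4.6931976 × 10^6.
Sum = 2.3180974 × 10^7.

2.3181 × 10^7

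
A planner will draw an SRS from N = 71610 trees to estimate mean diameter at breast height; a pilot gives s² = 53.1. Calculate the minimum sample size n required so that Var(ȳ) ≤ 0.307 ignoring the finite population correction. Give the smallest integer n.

Without fpc, n₀ = s²/D = 53.1/0.307 = 172.9642.
Rounding up, n = 173.

173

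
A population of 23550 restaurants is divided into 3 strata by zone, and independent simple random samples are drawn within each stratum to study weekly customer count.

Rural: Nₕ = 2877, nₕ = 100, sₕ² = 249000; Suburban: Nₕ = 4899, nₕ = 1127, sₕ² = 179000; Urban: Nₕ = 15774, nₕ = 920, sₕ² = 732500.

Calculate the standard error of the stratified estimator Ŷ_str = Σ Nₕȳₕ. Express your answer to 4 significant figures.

457600

Var(Ŷ_str) = Σₕ Nₕ²(1 − fₕ)sₕ²/nₕ.
Rural: 2877²·(1 − 100/2877)·249000/100 = 1.9893678 × 10^10.
Suburban: 4899²·(1 − 1127/4899)·179000/1127 = 2.9350009 × 10^9.
Urban: 15774²·(1 − 920/15774)·732500/920 = 1.8655421 × 10^11.
Sum = 2.0938289 × 10^11.
SE = √(2.0938289 × 10^11) = 457600.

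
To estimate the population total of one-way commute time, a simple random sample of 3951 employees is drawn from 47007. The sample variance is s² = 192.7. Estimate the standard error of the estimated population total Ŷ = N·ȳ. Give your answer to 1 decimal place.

Var(Ŷ) = N²·Var(ȳ) = N²·(1 − n/N)·s²/n.
f = 3951/47007 = 0.08405131; Var(ȳ) = 0.91594869·192.7/3951 = 0.044673073.
Var(Ŷ) = 47007² · 0.044673073 = 9.8712215 × 10^7.
SE(Ŷ) = √(9.8712215 × 10^7) = 9935.4.

9935.4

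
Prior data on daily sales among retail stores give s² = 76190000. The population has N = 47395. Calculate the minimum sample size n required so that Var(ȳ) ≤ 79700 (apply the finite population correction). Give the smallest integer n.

938

Without fpc, n₀ = s²/D = 76190000/79700 = 955.9598.
With fpc, (1 − n/N)·s²/n ≤ D requires n ≥ n₀/(1 + n₀/N) = 955.9598/(1 + 955.9598/47395) = 937.0593.
Rounding up, n = 938.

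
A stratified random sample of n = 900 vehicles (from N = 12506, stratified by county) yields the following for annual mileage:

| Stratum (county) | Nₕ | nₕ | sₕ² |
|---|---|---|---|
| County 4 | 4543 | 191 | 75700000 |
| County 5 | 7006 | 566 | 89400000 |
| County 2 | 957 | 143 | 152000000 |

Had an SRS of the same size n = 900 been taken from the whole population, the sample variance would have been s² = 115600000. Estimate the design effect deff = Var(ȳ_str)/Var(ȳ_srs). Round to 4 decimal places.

Var(ȳ_str) = Σ Wₕ²(1−fₕ)sₕ²/nₕ with Wₕ = Nₕ/12506:
  County 4: (4543/12506)²·(1−191/4543)·75700000/191 = 50102.257
  County 5: (7006/12506)²·(1−566/7006)·89400000/566 = 45565.93
  County 2: (957/12506)²·(1−143/957)·152000000/143 = 5294.2817
  → Var(ȳ_str) = 100962.47.
Var(ȳ_srs) = (1 − 900/12506)·115600000/900 = 119200.88.
deff = 100962.47 / 119200.88 = 0.8470.

0.8470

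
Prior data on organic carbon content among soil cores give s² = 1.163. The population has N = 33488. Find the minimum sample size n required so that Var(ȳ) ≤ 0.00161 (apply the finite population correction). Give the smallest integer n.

708

Without fpc, n₀ = s²/D = 1.163/0.00161 = 722.3602.
With fpc, (1 − n/N)·s²/n ≤ D requires n ≥ n₀/(1 + n₀/N) = 722.3602/(1 + 722.3602/33488) = 707.1074.
Rounding up, n = 708.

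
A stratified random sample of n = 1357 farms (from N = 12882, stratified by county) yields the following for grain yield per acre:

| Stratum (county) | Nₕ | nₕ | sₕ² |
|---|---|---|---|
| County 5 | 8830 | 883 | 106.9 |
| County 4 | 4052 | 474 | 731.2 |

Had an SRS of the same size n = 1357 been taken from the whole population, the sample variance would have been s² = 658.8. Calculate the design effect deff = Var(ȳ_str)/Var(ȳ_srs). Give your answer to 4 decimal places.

Var(ȳ_str) = Σ Wₕ²(1−fₕ)sₕ²/nₕ with Wₕ = Nₕ/12882:
  County 5: (8830/12882)²·(1−883/8830)·106.9/883 = 0.051193442
  County 4: (4052/12882)²·(1−474/4052)·731.2/474 = 0.13477242
  → Var(ȳ_str) = 0.18596586.
Var(ȳ_srs) = (1 − 1357/12882)·658.8/1357 = 0.43434156.
deff = 0.18596586 / 0.43434156 = 0.4282.

0.4282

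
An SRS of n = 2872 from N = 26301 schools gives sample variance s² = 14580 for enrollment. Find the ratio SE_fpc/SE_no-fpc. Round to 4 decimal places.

f = n/N = 2872/26301 = 0.10919737.
SE_no-fpc = √(s²/n) = 2.2531315; SE_fpc = √((1−f)s²/n) = 2.1265583.
Ratio = √(1−f) = 0.94382341.

0.9438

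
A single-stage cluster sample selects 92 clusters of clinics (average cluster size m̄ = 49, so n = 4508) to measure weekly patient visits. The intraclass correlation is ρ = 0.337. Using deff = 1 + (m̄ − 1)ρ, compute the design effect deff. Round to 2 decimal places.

deff = 1 + (49 − 1)·0.337 = 1 + 16.176 = 17.176.

17.18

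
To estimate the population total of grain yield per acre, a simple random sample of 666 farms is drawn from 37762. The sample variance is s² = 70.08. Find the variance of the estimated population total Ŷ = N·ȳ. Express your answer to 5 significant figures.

Var(Ŷ) = N²·Var(ȳ) = N²·(1 − n/N)·s²/n.
f = 666/37762 = 0.01763678; Var(ȳ) = 0.98236322·70.08/666 = 0.10336939.
Var(Ŷ) = 37762² · 0.10336939 = 1.4740151 × 10^8.

1.4740 × 10^8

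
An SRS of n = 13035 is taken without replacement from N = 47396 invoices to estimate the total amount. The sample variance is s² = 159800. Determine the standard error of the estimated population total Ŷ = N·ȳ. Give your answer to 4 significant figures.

141300

Var(Ŷ) = N²·Var(ȳ) = N²·(1 − n/N)·s²/n.
f = 13035/47396 = 0.27502321; Var(ȳ) = 0.72497679·159800/13035 = 8.8877093.
Var(Ŷ) = 47396² · 8.8877093 = 1.996518 × 10^10.
SE(Ŷ) = √(1.996518 × 10^10) = 141300.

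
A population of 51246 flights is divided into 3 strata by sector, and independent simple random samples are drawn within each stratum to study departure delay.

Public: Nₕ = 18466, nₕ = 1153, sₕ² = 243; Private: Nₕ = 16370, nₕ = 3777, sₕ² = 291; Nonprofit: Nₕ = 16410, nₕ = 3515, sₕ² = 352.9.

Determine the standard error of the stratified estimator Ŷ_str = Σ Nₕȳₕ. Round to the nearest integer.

10223

Var(Ŷ_str) = Σₕ Nₕ²(1 − fₕ)sₕ²/nₕ.
Public: 18466²·(1 − 1153/18466)·243/1153 = 6.7378622 × 10^7.
Private: 16370²·(1 − 3777/16370)·291/3777 = 1.5882684 × 10^7.
Nonprofit: 16410²·(1 − 3515/16410)·352.9/3515 = 2.1244977 × 10^7.
Sum = 1.0450628 × 10^8.
SE = √(1.0450628 × 10^8) = 10223.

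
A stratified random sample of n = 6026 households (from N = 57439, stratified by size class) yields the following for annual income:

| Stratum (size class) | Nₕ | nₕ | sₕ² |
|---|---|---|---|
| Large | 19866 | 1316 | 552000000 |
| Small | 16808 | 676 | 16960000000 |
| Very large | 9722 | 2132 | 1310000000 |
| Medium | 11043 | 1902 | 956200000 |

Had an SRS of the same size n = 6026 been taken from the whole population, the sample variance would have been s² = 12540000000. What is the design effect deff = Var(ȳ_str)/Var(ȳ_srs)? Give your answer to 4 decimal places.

Var(ȳ_str) = Σ Wₕ²(1−fₕ)sₕ²/nₕ with Wₕ = Nₕ/57439:
  Large: (19866/57439)²·(1−1316/19866)·552000000/1316 = 46851.532
  Small: (16808/57439)²·(1−676/16808)·16960000000/676 = 2.0619098 × 10^6
  Very large: (9722/57439)²·(1−2132/9722)·1310000000/2132 = 13742.563
  Medium: (11043/57439)²·(1−1902/11043)·956200000/1902 = 15381.733
  → Var(ȳ_str) = 2.1378856 × 10^6.
Var(ȳ_srs) = (1 − 6026/57439)·12540000000/6026 = 1.8626638 × 10^6.
deff = (2.1378856 × 10^6) / (1.8626638 × 10^6) = 1.1478.

1.1478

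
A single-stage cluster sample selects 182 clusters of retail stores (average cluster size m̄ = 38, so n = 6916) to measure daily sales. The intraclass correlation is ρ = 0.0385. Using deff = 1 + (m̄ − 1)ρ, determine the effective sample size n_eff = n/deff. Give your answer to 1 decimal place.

deff = 1 + (38 − 1)·0.0385 = 1 + 1.4245 = 2.4245.
n_eff = 6916 / 2.4245 = 2852.5.

2852.5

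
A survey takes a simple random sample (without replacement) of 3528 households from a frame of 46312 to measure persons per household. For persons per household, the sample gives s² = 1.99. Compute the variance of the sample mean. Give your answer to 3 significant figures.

5.21 × 10^-4

Under SRS without replacement, Var(ȳ) = (1 − f)·s²/n with f = n/N = 3528/46312 = 0.07617896.
Var(ȳ) = (1 − 0.07617896)·1.99/3528 = 0.92382104·5.6405896 × 10^-4 = 5.2108953 × 10^-4.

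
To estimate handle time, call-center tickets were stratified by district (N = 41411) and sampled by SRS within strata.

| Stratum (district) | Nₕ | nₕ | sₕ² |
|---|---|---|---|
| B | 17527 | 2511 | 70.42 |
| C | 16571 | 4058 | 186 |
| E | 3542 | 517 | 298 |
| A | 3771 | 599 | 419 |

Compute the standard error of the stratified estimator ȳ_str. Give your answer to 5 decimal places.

0.13538

Var(ȳ_str) = Σₕ Wₕ²(1 − fₕ)sₕ²/nₕ with Wₕ = Nₕ/N, N = 41411.
B: Wₕ = 0.42324503; term = 0.42324503²·(1 − 0.14326468)·70.42/2511 = 0.0043040739.
C: Wₕ = 0.40015938; term = 0.40015938²·(1 − 0.24488564)·186/4058 = 0.0055421672.
E: Wₕ = 0.08553283; term = 0.08553283²·(1 − 0.14596273)·298/517 = 0.003601374.
A: Wₕ = 0.09106276; term = 0.09106276²·(1 − 0.15884381)·419/599 = 0.0048791647.
Sum = 0.01832678.
SE = √(0.01832678) = 0.13538.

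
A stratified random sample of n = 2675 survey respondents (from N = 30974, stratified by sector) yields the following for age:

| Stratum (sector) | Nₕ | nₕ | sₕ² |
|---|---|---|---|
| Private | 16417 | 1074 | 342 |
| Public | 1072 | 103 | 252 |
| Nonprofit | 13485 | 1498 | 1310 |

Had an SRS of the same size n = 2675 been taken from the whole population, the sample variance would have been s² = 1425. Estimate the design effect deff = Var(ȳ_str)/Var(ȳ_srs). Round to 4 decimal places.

0.4800

Var(ȳ_str) = Σ Wₕ²(1−fₕ)sₕ²/nₕ with Wₕ = Nₕ/30974:
  Private: (16417/30974)²·(1−1074/16417)·342/1074 = 0.083604821
  Public: (1072/30974)²·(1−103/1072)·252/103 = 0.0026490325
  Nonprofit: (13485/30974)²·(1−1498/13485)·1310/1498 = 0.14734193
  → Var(ȳ_str) = 0.23359578.
Var(ȳ_srs) = (1 − 2675/30974)·1425/2675 = 0.48670395.
deff = 0.23359578 / 0.48670395 = 0.4800.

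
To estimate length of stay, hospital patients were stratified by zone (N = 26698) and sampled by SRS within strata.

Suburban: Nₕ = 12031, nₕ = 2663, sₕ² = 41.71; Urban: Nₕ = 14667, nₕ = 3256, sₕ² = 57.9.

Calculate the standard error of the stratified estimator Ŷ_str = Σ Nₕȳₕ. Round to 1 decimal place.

2177.5

Var(Ŷ_str) = Σₕ Nₕ²(1 − fₕ)sₕ²/nₕ.
Suburban: 12031²·(1 − 2663/12031)·41.71/2663 = 1.7652964 × 10^6.
Urban: 14667²·(1 − 3256/14667)·57.9/3256 = 2.9761798 × 10^6.
Sum = 4.7414762 × 10^6.
SE = √(4.7414762 × 10^6) = 2177.5.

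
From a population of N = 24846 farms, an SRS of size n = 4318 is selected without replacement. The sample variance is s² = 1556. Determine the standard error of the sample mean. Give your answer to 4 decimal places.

Under SRS without replacement, Var(ȳ) = (1 − f)·s²/n with f = n/N = 4318/24846 = 0.17379055.
Var(ȳ) = (1 − 0.17379055)·1556/4318 = 0.82620945·0.36035201 = 0.29772624.
SE(ȳ) = √(0.29772624) = 0.5456.

0.5456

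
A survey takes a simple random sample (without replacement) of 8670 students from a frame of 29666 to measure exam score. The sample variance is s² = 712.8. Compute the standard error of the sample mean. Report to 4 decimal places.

Under SRS without replacement, Var(ȳ) = (1 − f)·s²/n with f = n/N = 8670/29666 = 0.29225376.
Var(ȳ) = (1 − 0.29225376)·712.8/8670 = 0.70774624·0.082214533 = 0.058187027.
SE(ȳ) = √(0.058187027) = 0.2412.

0.2412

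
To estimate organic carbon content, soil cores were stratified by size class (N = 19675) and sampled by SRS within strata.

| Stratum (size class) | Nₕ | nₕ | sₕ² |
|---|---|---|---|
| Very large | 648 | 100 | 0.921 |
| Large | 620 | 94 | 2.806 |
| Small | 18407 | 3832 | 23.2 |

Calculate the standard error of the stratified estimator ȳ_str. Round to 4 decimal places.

Var(ȳ_str) = Σₕ Wₕ²(1 − fₕ)sₕ²/nₕ with Wₕ = Nₕ/N, N = 19675.
Very large: Wₕ = 0.03293520; term = 0.03293520²·(1 − 0.15432099)·0.921/100 = 8.4486187 × 10^-6.
Large: Wₕ = 0.03151207; term = 0.03151207²·(1 − 0.15161290)·2.806/94 = 2.514825 × 10^-5.
Small: Wₕ = 0.93555273; term = 0.93555273²·(1 − 0.20818167)·23.2/3832 = 0.0041958947.
Sum = 0.0042294916.
SE = √(0.0042294916) = 0.0650.

0.0650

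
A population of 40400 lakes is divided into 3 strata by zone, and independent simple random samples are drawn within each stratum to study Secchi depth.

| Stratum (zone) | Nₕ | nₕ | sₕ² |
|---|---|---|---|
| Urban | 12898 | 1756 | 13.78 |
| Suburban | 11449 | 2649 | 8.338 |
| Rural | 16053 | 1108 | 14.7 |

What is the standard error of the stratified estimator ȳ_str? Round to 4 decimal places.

0.0532

Var(ȳ_str) = Σₕ Wₕ²(1 − fₕ)sₕ²/nₕ with Wₕ = Nₕ/N, N = 40400.
Urban: Wₕ = 0.31925743; term = 0.31925743²·(1 − 0.13614514)·13.78/1756 = 6.909514 × 10^-4.
Suburban: Wₕ = 0.28339109; term = 0.28339109²·(1 − 0.23137392)·8.338/2649 = 1.942976 × 10^-4.
Rural: Wₕ = 0.39735149; term = 0.39735149²·(1 − 0.06902137)·14.7/1108 = 0.0019501453.
Sum = 0.0028353943.
SE = √(0.0028353943) = 0.0532.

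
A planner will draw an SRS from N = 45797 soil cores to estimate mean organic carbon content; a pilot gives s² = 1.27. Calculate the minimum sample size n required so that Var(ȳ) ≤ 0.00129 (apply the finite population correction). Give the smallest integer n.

964

Without fpc, n₀ = s²/D = 1.27/0.00129 = 984.4961.
With fpc, (1 − n/N)·s²/n ≤ D requires n ≥ n₀/(1 + n₀/N) = 984.4961/(1 + 984.4961/45797) = 963.7778.
Rounding up, n = 964.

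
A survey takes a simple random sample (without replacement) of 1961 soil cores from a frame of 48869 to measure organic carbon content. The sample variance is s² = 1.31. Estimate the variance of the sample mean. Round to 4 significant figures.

6.412 × 10^-4

Under SRS without replacement, Var(ȳ) = (1 − f)·s²/n with f = n/N = 1961/48869 = 0.04012769.
Var(ȳ) = (1 − 0.04012769)·1.31/1961 = 0.95987231·6.6802652 × 10^-4 = 6.4122016 × 10^-4.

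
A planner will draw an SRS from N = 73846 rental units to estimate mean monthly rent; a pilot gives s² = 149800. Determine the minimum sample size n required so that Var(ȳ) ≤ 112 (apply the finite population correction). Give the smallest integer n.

Without fpc, n₀ = s²/D = 149800/112 = 1337.5000.
With fpc, (1 − n/N)·s²/n ≤ D requires n ≥ n₀/(1 + n₀/N) = 1337.5000/(1 + 1337.5000/73846) = 1313.7061.
Rounding up, n = 1314.

1314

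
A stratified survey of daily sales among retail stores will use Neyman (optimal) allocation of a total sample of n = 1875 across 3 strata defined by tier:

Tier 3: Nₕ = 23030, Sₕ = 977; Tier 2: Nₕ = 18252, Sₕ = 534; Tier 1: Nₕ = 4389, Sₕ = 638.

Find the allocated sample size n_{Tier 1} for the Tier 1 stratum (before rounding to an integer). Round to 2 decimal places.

149.81

Neyman allocation: nₕ = n·NₕSₕ / Σⱼ NⱼSⱼ.
Σ NⱼSⱼ = 23030·977 + 18252·534 + 4389·638 = 3.504706 × 10^7.
n_{Tier 1} = 1875·4389·638 / (3.504706 × 10^7) = 149.81.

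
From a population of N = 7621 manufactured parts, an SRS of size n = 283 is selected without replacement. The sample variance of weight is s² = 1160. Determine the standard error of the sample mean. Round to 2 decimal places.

Under SRS without replacement, Var(ȳ) = (1 − f)·s²/n with f = n/N = 283/7621 = 0.03713423.
Var(ȳ) = (1 − 0.03713423)·1160/283 = 0.96286577·4.0989399 = 3.9467289.
SE(ȳ) = √(3.9467289) = 1.99.

1.99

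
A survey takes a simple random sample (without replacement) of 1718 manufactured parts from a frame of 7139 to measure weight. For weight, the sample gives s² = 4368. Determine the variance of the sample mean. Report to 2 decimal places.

1.93

Under SRS without replacement, Var(ȳ) = (1 − f)·s²/n with f = n/N = 1718/7139 = 0.24064995.
Var(ȳ) = (1 − 0.24064995)·4368/1718 = 0.75935005·2.5424913 = 1.9306409.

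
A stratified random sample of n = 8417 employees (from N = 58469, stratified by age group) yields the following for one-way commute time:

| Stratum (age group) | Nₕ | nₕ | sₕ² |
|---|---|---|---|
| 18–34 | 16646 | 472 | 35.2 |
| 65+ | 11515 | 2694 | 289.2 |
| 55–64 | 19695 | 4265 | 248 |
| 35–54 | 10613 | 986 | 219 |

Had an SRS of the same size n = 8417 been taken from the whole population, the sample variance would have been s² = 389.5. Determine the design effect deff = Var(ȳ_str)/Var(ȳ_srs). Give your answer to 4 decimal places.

0.5268

Var(ȳ_str) = Σ Wₕ²(1−fₕ)sₕ²/nₕ with Wₕ = Nₕ/58469:
  18–34: (16646/58469)²·(1−472/16646)·35.2/472 = 0.0058732253
  65+: (11515/58469)²·(1−2694/11515)·289.2/2694 = 0.0031895626
  55–64: (19695/58469)²·(1−4265/19695)·248/4265 = 0.0051689606
  35–54: (10613/58469)²·(1−986/10613)·219/986 = 0.0066381185
  → Var(ȳ_str) = 0.020869867.
Var(ȳ_srs) = (1 − 8417/58469)·389.5/8417 = 0.039613745.
deff = 0.020869867 / 0.039613745 = 0.5268.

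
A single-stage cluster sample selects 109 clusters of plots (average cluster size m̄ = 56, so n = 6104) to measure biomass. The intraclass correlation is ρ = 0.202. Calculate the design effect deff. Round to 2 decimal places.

12.11

deff = 1 + (56 − 1)·0.202 = 1 + 11.11 = 12.11.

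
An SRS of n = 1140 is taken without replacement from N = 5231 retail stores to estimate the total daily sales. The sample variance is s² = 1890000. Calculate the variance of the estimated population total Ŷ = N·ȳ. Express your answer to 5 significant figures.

Var(Ŷ) = N²·Var(ȳ) = N²·(1 − n/N)·s²/n.
f = 1140/5231 = 0.21793156; Var(ȳ) = 0.78206844·1890000/1140 = 1296.5871.
Var(Ŷ) = 5231² · 1296.5871 = 3.5478981 × 10^10.

3.5479 × 10^10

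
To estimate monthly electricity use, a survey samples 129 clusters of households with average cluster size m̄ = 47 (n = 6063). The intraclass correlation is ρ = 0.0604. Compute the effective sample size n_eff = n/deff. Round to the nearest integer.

1605

deff = 1 + (47 − 1)·0.0604 = 1 + 2.7784 = 3.7784.
n_eff = 6063 / 3.7784 = 1605.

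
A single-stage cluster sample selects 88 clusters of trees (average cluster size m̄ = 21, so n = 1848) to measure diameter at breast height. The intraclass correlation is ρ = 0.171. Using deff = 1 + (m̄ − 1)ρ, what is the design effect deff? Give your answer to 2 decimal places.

deff = 1 + (21 − 1)·0.171 = 1 + 3.42 = 4.42.

4.42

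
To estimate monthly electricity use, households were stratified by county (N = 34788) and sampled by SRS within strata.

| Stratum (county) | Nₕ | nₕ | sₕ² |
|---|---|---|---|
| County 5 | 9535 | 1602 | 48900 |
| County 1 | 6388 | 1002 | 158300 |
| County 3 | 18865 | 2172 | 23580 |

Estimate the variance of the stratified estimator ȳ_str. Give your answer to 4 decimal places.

9.2243

Var(ȳ_str) = Σₕ Wₕ²(1 − fₕ)sₕ²/nₕ with Wₕ = Nₕ/N, N = 34788.
County 5: Wₕ = 0.27408877; term = 0.27408877²·(1 − 0.16801259)·48900/1602 = 1.9078559.
County 1: Wₕ = 0.18362654; term = 0.18362654²·(1 − 0.15685661)·158300/1002 = 4.4914392.
County 3: Wₕ = 0.54228470; term = 0.54228470²·(1 − 0.11513385)·23580/2172 = 2.8249857.
Sum = 9.2242808.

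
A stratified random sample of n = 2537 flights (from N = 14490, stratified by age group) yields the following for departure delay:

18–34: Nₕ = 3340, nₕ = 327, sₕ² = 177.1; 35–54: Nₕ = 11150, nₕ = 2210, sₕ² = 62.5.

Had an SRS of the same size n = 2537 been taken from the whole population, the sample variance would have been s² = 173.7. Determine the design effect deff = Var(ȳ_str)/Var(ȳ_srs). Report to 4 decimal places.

0.6973

Var(ȳ_str) = Σ Wₕ²(1−fₕ)sₕ²/nₕ with Wₕ = Nₕ/14490:
  18–34: (3340/14490)²·(1−327/3340)·177.1/327 = 0.025958503
  35–54: (11150/14490)²·(1−2210/11150)·62.5/2210 = 0.013426517
  → Var(ȳ_str) = 0.03938502.
Var(ȳ_srs) = (1 − 2537/14490)·173.7/2537 = 0.056479115.
deff = 0.03938502 / 0.056479115 = 0.6973.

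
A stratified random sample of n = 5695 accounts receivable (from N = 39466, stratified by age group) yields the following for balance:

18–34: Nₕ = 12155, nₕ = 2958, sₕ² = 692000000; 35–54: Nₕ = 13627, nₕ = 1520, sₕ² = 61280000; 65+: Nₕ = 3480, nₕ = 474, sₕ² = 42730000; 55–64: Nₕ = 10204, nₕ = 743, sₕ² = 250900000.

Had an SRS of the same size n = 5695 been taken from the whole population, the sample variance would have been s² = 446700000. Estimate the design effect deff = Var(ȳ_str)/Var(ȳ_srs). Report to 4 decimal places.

Var(ȳ_str) = Σ Wₕ²(1−fₕ)sₕ²/nₕ with Wₕ = Nₕ/39466:
  18–34: (12155/39466)²·(1−2958/12155)·692000000/2958 = 16790.47
  35–54: (13627/39466)²·(1−1520/13627)·61280000/1520 = 4270.3723
  65+: (3480/39466)²·(1−474/3480)·42730000/474 = 605.44758
  55–64: (10204/39466)²·(1−743/10204)·250900000/743 = 20930.187
  → Var(ȳ_str) = 42596.477.
Var(ȳ_srs) = (1 − 5695/39466)·446700000/5695 = 67118.622.
deff = 42596.477 / 67118.622 = 0.6346.

0.6346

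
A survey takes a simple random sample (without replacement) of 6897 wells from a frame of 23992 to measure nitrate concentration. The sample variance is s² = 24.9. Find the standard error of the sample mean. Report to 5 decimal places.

Under SRS without replacement, Var(ȳ) = (1 − f)·s²/n with f = n/N = 6897/23992 = 0.28747082.
Var(ȳ) = (1 − 0.28747082)·24.9/6897 = 0.71252918·0.0036102653 = 0.0025724194.
SE(ȳ) = √(0.0025724194) = 0.05072.

0.05072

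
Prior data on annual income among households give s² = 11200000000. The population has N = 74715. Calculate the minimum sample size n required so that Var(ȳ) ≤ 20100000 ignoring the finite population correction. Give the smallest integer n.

558

Without fpc, n₀ = s²/D = 11200000000/20100000 = 557.2139.
Rounding up, n = 558.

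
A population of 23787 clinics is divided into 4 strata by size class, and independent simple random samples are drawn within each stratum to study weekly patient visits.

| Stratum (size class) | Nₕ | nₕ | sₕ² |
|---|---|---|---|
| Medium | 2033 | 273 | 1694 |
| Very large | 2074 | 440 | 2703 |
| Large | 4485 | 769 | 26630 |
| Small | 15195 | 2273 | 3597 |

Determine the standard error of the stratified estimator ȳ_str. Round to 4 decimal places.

Var(ȳ_str) = Σₕ Wₕ²(1 − fₕ)sₕ²/nₕ with Wₕ = Nₕ/N, N = 23787.
Medium: Wₕ = 0.08546685; term = 0.08546685²·(1 − 0.13428431)·1694/273 = 0.039239319.
Very large: Wₕ = 0.08719048; term = 0.08719048²·(1 − 0.21215043)·2703/440 = 0.036793816.
Large: Wₕ = 0.18854837; term = 0.18854837²·(1 − 0.17146042)·26630/769 = 1.0200081.
Small: Wₕ = 0.63879430; term = 0.63879430²·(1 − 0.14958868)·3597/2273 = 0.5491514.
Sum = 1.6451926.
SE = √(1.6451926) = 1.2827.

1.2827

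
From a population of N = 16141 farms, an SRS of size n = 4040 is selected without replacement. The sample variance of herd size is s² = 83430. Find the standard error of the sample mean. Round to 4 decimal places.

Under SRS without replacement, Var(ȳ) = (1 − f)·s²/n with f = n/N = 4040/16141 = 0.25029428.
Var(ȳ) = (1 − 0.25029428)·83430/4040 = 0.74970572·20.65099 = 15.482165.
SE(ȳ) = √(15.482165) = 3.9347.

3.9347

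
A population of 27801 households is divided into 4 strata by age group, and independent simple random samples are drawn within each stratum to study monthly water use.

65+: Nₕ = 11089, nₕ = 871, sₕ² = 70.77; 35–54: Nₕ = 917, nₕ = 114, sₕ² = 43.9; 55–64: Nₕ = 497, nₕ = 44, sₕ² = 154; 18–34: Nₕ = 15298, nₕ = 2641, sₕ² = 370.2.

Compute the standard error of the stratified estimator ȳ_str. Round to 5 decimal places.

0.22003

Var(ȳ_str) = Σₕ Wₕ²(1 − fₕ)sₕ²/nₕ with Wₕ = Nₕ/N, N = 27801.
65+: Wₕ = 0.39887054; term = 0.39887054²·(1 − 0.07854631)·70.77/871 = 0.011911556.
35–54: Wₕ = 0.03298443; term = 0.03298443²·(1 − 0.12431843)·43.9/114 = 3.6687973 × 10^-4.
55–64: Wₕ = 0.01787705; term = 0.01787705²·(1 − 0.08853119)·154/44 = 0.0010195342.
18–34: Wₕ = 0.55026798; term = 0.55026798²·(1 − 0.17263695)·370.2/2641 = 0.035116612.
Sum = 0.048414582.
SE = √(0.048414582) = 0.22003.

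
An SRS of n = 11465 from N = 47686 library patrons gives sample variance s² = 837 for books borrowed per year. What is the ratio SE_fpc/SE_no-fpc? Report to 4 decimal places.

f = n/N = 11465/47686 = 0.24042696.
SE_no-fpc = √(s²/n) = 0.270194; SE_fpc = √((1−f)s²/n) = 0.23548349.
Ratio = √(1−f) = 0.87153488.

0.8715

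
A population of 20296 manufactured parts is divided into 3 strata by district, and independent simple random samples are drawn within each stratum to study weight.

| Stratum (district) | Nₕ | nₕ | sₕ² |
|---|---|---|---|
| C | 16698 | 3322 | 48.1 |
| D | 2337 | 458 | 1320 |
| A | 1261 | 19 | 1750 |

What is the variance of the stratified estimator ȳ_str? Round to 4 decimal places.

Var(ȳ_str) = Σₕ Wₕ²(1 − fₕ)sₕ²/nₕ with Wₕ = Nₕ/N, N = 20296.
C: Wₕ = 0.82272369; term = 0.82272369²·(1 − 0.19894598)·48.1/3322 = 0.0078508243.
D: Wₕ = 0.11514584; term = 0.11514584²·(1 − 0.19597775)·1320/458 = 0.030723666.
A: Wₕ = 0.06213047; term = 0.06213047²·(1 − 0.01506741)·1750/19 = 0.35018716.
Sum = 0.38876165.

0.3888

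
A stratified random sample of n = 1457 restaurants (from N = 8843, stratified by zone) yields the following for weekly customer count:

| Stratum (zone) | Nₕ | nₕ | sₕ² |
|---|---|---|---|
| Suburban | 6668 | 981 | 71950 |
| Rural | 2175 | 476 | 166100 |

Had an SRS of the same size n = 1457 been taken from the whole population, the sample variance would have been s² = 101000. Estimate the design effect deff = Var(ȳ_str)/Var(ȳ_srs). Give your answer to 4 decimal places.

0.8991

Var(ȳ_str) = Σ Wₕ²(1−fₕ)sₕ²/nₕ with Wₕ = Nₕ/8843:
  Suburban: (6668/8843)²·(1−981/6668)·71950/981 = 35.566519
  Rural: (2175/8843)²·(1−476/2175)·166100/476 = 16.489826
  → Var(ȳ_str) = 52.056345.
Var(ȳ_srs) = (1 − 1457/8843)·101000/1457 = 57.899058.
deff = 52.056345 / 57.899058 = 0.8991.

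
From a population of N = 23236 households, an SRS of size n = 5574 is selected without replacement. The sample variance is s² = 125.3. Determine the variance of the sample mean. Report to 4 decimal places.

Under SRS without replacement, Var(ȳ) = (1 − f)·s²/n with f = n/N = 5574/23236 = 0.23988638.
Var(ȳ) = (1 − 0.23988638)·125.3/5574 = 0.76011362·0.022479368 = 0.017086874.

0.0171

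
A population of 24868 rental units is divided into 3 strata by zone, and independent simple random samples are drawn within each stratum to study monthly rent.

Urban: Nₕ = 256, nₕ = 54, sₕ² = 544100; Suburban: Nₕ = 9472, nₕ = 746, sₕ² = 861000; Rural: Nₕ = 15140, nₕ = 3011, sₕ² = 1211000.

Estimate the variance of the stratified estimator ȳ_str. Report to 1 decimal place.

274.5

Var(ȳ_str) = Σₕ Wₕ²(1 − fₕ)sₕ²/nₕ with Wₕ = Nₕ/N, N = 24868.
Urban: Wₕ = 0.01029435; term = 0.01029435²·(1 − 0.21093750)·544100/54 = 0.84254787.
Suburban: Wₕ = 0.38089111; term = 0.38089111²·(1 − 0.07875845)·861000/746 = 154.25509.
Rural: Wₕ = 0.60881454; term = 0.60881454²·(1 − 0.19887715)·1211000/3011 = 119.42701.
Sum = 274.52465.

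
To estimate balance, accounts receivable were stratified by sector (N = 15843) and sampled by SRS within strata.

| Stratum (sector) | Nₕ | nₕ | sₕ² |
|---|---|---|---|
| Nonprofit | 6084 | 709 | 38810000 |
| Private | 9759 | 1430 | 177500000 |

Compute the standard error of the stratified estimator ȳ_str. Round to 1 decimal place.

217.5

Var(ȳ_str) = Σₕ Wₕ²(1 − fₕ)sₕ²/nₕ with Wₕ = Nₕ/N, N = 15843.
Nonprofit: Wₕ = 0.38401818; term = 0.38401818²·(1 − 0.11653517)·38810000/709 = 7131.6535.
Private: Wₕ = 0.61598182; term = 0.61598182²·(1 − 0.14653141)·177500000/1430 = 40196.261.
Sum = 47327.915.
SE = √(47327.915) = 217.5.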